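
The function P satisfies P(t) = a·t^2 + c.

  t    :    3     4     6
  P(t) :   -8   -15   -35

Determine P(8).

-63

From P(3) = -8 and P(4) = -15: 9a + c = -8 and 16a + c = -15.
Subtracting: 7a = -7, so a = -1; then c = -8 − (-1)·9 = 1.
So P(t) = -1t² + 1, and P(8) = -63.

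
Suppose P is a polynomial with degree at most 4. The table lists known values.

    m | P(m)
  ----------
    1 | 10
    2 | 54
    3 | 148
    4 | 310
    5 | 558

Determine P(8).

1998

First differences: 44, 94, 162, 248. Second differences: 50, 68, 86. Third differences: 18, 18.
Level-3 differences are constant, so P has degree 3.
Fitting a degree-3 polynomial gives P(m) = 3m³ + 7m² + 2m - 2.
Then P(8) = 1998.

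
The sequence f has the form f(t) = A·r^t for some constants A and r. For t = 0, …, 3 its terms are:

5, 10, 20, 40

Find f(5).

Consecutive ratio: 10/5 = 2, and 20/10 = 2, so r = 2.
Then A·2^0 = 5 gives A = 5, and f(t) = 5·2^t.
f(5) = 5·2^5 = 160.

160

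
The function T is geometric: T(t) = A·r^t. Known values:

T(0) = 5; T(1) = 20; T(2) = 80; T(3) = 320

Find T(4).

Consecutive ratio: 20/5 = 4, and 80/20 = 4, so r = 4.
Then A·4^0 = 5 gives A = 5, and T(t) = 5·4^t.
T(4) = 5·4^4 = 1280.

1280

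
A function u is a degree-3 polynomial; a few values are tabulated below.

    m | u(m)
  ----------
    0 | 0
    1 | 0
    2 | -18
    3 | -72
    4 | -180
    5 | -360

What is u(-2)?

First differences: 0, -18, -54, -108, -180. Second differences: -18, -36, -54, -72. Third differences: -18, -18, -18.
Level-3 differences are constant, so u has degree 3.
Fitting a degree-3 polynomial gives u(m) = -3m³ + 3m.
Then u(-2) = 18.

18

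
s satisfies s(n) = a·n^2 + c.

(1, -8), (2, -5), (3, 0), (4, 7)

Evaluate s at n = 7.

40

From s(1) = -8 and s(2) = -5: 1a + c = -8 and 4a + c = -5.
Subtracting: 3a = 3, so a = 1; then c = -8 − 1·1 = -9.
So s(n) = 1n² − 9, and s(7) = 40.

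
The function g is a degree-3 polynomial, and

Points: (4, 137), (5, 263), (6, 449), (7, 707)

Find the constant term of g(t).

-7

Write g(t) = at³ + bt² + ct + d; the 4 given values yield a linear system in the 4 coefficients.
Solving, g(t) = 2t³ + 4t - 7.
The constant term is g(0) = -7.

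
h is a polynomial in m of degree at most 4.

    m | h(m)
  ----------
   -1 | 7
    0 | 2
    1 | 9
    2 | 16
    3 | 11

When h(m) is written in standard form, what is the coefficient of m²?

First differences: -5, 7, 7, -5. Second differences: 12, 0, -12. Third differences: -12, -12.
Level-3 differences are constant, so h has degree 3.
Fitting a degree-3 polynomial gives h(m) = -2m³ + 6m² + 3m + 2.
The coefficient of m² is 6.

6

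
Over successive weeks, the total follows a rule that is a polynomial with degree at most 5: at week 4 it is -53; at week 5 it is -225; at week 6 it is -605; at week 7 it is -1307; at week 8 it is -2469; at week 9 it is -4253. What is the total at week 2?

Write the value at k as s(k).
First differences: -172, -380, -702, -1162, -1784. Second differences: -208, -322, -460, -622. Third differences: -114, -138, -162. Fourth differences: -24, -24.
Level-4 differences are constant, so s has degree 4.
Fitting a degree-4 polynomial gives s(k) = -k^4 + 3k³ + 2k² - 4k - 5.
Then s(2) = 3.

3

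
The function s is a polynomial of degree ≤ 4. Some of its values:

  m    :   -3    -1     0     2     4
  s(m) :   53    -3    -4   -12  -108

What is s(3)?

Write s(m) = am^4 + bm³ + cm² + dm + e; the 5 given values yield a linear system in the 5 coefficients.
Solving, the leading coefficient vanishes, and s(m) = -2m³ + m² + 2m - 4.
Then s(3) = -43.

-43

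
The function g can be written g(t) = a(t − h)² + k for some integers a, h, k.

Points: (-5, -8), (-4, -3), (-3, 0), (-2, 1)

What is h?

First differences 5, 3, 1; second difference -2 = 2a, so a = -1.
Expanding, the t-coefficient is −2ah = 2h; matching it to the data gives h = -2, and then k = 1.
So g(t) = -1(t + 2)² + 1.
Hence h = -2.

-2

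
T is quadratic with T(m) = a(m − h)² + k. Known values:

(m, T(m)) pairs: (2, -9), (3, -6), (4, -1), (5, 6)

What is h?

1

First differences 3, 5, 7; second difference 2 = 2a, so a = 1.
Expanding, the m-coefficient is −2ah = -2h; matching it to the data gives h = 1, and then k = -10.
So T(m) = 1(m − 1)² − 10.
Hence h = 1.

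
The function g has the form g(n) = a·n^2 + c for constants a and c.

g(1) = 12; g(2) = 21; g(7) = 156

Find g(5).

From g(1) = 12 and g(2) = 21: 1a + c = 12 and 4a + c = 21.
Subtracting: 3a = 9, so a = 3; then c = 12 − 3·1 = 9.
So g(n) = 3n² + 9, and g(5) = 84.

84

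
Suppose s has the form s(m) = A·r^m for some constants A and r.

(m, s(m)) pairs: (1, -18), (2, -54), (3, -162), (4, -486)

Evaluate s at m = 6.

Consecutive ratio: -54/(-18) = 3, and -162/(-54) = 3, so r = 3.
Then A·3^1 = -18 gives A = -6, and s(m) = -6·3^m.
s(6) = -6·3^6 = -4374.

-4374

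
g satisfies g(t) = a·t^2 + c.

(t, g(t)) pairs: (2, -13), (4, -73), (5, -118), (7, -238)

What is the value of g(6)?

-173

From g(2) = -13 and g(4) = -73: 4a + c = -13 and 16a + c = -73.
Subtracting: 12a = -60, so a = -5; then c = -13 − (-5)·4 = 7.
So g(t) = -5t² + 7, and g(6) = -173.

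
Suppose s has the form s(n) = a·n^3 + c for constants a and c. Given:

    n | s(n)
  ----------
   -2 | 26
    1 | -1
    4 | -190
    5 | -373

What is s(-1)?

5

From s(-2) = 26 and s(1) = -1: -8a + c = 26 and 1a + c = -1.
Subtracting: 9a = -27, so a = -3; then c = 26 − (-3)·(-8) = 2.
So s(n) = -3n³ + 2, and s(-1) = 5.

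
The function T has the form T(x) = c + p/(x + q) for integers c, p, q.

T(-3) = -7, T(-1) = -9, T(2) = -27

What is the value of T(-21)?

(T(x) − c)(x + q) = p for each data point; the three points give a linear system in c and q, then p follows.
Solving: c = -3, q = -3, p = 24, so T(x) = -3 + 24/(x − 3).
Then T(-21) = -3 + 24/(-24) = -4.

-4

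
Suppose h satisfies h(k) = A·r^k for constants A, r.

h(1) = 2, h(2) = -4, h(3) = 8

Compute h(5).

Consecutive ratio: -4/2 = -2, and 8/(-4) = -2, so r = -2.
Then A·(-2)^1 = 2 gives A = -1, and h(k) = -1·(-2)^k.
h(5) = -1·(-2)^5 = 32.

32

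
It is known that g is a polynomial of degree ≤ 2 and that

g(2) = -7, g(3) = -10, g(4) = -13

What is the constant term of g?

-1

Write g(k) = ak² + bk + c; the 3 given values yield a linear system in the 3 coefficients.
Solving, the leading coefficient vanishes, and g(k) = -3k - 1.
The constant term is g(0) = -1.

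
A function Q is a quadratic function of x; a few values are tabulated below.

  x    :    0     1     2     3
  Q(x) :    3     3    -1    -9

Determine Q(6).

First differences: 0, -4, -8. Second differences: -4, -4.
Level-2 differences are constant, so Q has degree 2.
Fitting a degree-2 polynomial gives Q(x) = -2x² + 2x + 3.
Then Q(6) = -57.

-57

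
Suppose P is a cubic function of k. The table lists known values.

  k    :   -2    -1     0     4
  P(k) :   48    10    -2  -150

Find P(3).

Write P(k) = ak³ + bk² + ck + d; the 4 given values yield a linear system in the 4 coefficients.
Solving, P(k) = -3k³ + 4k² - 5k - 2.
Then P(3) = -62.

-62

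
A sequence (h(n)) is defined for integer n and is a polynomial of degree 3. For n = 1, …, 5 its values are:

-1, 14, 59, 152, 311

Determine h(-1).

-13

First differences: 15, 45, 93, 159. Second differences: 30, 48, 66. Third differences: 18, 18.
Level-3 differences are constant, so h has degree 3.
Fitting a degree-3 polynomial gives h(n) = 3n³ - 3n² + 3n - 4.
Then h(-1) = -13.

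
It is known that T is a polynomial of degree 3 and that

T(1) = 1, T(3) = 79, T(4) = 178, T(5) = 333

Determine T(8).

1254

Write T(n) = an³ + bn² + cn + d; the 4 given values yield a linear system in the 4 coefficients.
Solving, T(n) = 2n³ + 4n² - 3n - 2.
Then T(8) = 1254.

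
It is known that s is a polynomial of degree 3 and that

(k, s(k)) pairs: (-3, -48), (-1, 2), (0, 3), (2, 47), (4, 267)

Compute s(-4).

Write s(k) = ak³ + bk² + ck + d; the 5 given values yield a linear system in the 4 coefficients.
Solving, s(k) = 3k³ + 4k² + 2k + 3.
Then s(-4) = -133.

-133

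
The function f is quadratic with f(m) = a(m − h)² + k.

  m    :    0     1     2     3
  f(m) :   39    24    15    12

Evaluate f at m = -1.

60

First differences -15, -9, -3; second difference 6 = 2a, so a = 3.
Expanding, the m-coefficient is −2ah = -6h; matching it to the data gives h = 3, and then k = 12.
So f(m) = 3(m − 3)² + 12.
f(-1) = 3·(-4)² + 12 = 60.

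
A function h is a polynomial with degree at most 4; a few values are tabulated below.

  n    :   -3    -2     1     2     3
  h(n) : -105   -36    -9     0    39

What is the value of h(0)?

-6

Write h(n) = an^4 + bn³ + cn² + dn + e; the 5 given values yield a linear system in the 5 coefficients.
Solving, the leading coefficient vanishes, and h(n) = 3n³ - 3n² - 3n - 6.
Then h(0) = -6.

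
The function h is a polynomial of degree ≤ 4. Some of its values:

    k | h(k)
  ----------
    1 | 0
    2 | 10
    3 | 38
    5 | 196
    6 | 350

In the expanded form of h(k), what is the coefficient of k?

5

Write h(k) = ak^4 + bk³ + ck² + dk + e; the 5 given values yield a linear system in the 5 coefficients.
Solving, the leading coefficient vanishes, and h(k) = 2k³ - 3k² + 5k - 4.
The coefficient of k is 5.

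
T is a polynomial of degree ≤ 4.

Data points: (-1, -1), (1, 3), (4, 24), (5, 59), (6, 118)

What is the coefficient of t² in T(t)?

-3

Write T(t) = at^4 + bt³ + ct² + dt + e; the 5 given values yield a linear system in the 5 coefficients.
Solving, the leading coefficient vanishes, and T(t) = t³ - 3t² + t + 4.
The coefficient of t² is -3.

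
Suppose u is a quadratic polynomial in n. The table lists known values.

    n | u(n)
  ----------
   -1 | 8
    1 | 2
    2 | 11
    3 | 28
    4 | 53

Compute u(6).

Write u(n) = an² + bn + c; the 5 given values yield a linear system in the 3 coefficients.
Solving, u(n) = 4n² - 3n + 1.
Then u(6) = 127.

127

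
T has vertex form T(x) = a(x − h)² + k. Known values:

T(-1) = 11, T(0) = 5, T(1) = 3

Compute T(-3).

First differences -6, -2; second difference 4 = 2a, so a = 2.
Expanding, the x-coefficient is −2ah = -4h; matching it to the data gives h = 1, and then k = 3.
So T(x) = 2(x − 1)² + 3.
T(-3) = 2·(-4)² + 3 = 35.

35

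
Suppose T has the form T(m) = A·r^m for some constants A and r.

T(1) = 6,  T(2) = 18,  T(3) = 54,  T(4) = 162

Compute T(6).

1458

Consecutive ratio: 18/6 = 3, and 54/18 = 3, so r = 3.
Then A·3^1 = 6 gives A = 2, and T(m) = 2·3^m.
T(6) = 2·3^6 = 1458.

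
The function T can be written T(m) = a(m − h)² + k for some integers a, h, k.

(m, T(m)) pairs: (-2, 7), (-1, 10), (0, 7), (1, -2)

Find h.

First differences 3, -3, -9; second difference -6 = 2a, so a = -3.
Expanding, the m-coefficient is −2ah = 6h; matching it to the data gives h = -1, and then k = 10.
So T(m) = -3(m + 1)² + 10.
Hence h = -1.

-1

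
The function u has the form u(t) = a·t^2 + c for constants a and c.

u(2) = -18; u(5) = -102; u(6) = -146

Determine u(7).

-198

From u(2) = -18 and u(5) = -102: 4a + c = -18 and 25a + c = -102.
Subtracting: 21a = -84, so a = -4; then c = -18 − (-4)·4 = -2.
So u(t) = -4t² − 2, and u(7) = -198.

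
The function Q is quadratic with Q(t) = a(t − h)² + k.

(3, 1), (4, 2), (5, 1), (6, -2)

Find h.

4

First differences 1, -1, -3; second difference -2 = 2a, so a = -1.
Expanding, the t-coefficient is −2ah = 2h; matching it to the data gives h = 4, and then k = 2.
So Q(t) = -1(t − 4)² + 2.
Hence h = 4.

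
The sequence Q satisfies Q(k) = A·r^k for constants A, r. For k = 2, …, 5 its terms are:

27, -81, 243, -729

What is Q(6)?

2187

Consecutive ratio: -81/27 = -3, and 243/(-81) = -3, so r = -3.
Then A·(-3)^2 = 27 gives A = 3, and Q(k) = 3·(-3)^k.
Q(6) = 3·(-3)^6 = 2187.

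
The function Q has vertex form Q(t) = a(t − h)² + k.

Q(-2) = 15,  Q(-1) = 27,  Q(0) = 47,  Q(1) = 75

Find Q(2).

111

First differences 12, 20, 28; second difference 8 = 2a, so a = 4.
Expanding, the t-coefficient is −2ah = -8h; matching it to the data gives h = -3, and then k = 11.
So Q(t) = 4(t + 3)² + 11.
Q(2) = 4·5² + 11 = 111.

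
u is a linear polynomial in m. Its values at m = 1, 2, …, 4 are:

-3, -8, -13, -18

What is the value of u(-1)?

First differences: -5, -5, -5.
Level-1 differences are constant, so u has degree 1.
Fitting a degree-1 polynomial gives u(m) = -5m + 2.
Then u(-1) = 7.

7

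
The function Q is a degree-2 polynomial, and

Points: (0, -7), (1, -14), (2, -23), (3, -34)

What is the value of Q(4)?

-47

Write Q(x) = ax² + bx + c; the 4 given values yield a linear system in the 3 coefficients.
Solving, Q(x) = -x² - 6x - 7.
Then Q(4) = -47.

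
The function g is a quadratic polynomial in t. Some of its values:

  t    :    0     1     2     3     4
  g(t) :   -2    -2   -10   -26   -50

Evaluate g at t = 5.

-82

First differences: 0, -8, -16, -24. Second differences: -8, -8, -8.
Level-2 differences are constant, so g has degree 2.
Fitting a degree-2 polynomial gives g(t) = -4t² + 4t - 2.
Then g(5) = -82.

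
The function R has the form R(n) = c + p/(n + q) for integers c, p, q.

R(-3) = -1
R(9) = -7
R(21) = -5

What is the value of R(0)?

(R(n) − c)(n + q) = p for each data point; the three points give a linear system in c and q, then p follows.
Solving: c = -4, q = -3, p = -18, so R(n) = -4 − 18/(n − 3).
Then R(0) = -4 − 18/(-3) = 2.

2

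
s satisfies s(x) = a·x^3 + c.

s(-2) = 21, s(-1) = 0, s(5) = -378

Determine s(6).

-651

From s(-2) = 21 and s(-1) = 0: -8a + c = 21 and -1a + c = 0.
Subtracting: 7a = -21, so a = -3; then c = 21 − (-3)·(-8) = -3.
So s(x) = -3x³ − 3, and s(6) = -651.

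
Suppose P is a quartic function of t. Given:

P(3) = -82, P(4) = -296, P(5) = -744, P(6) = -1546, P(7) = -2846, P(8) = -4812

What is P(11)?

Write P(t) = at^4 + bt³ + ct² + dt + e; the 6 given values yield a linear system in the 5 coefficients.
Solving, P(t) = -t^4 - 2t³ + 4t² + 7t - 4.
Then P(11) = -16746.

-16746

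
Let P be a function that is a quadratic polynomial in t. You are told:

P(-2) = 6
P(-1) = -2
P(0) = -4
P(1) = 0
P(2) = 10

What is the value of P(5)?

76

Write P(t) = at² + bt + c; the 5 given values yield a linear system in the 3 coefficients.
Solving, P(t) = 3t² + t - 4.
Then P(5) = 76.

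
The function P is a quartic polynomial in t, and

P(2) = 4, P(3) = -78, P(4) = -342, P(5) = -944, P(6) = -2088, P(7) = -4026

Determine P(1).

12

First differences: -82, -264, -602, -1144, -1938. Second differences: -182, -338, -542, -794. Third differences: -156, -204, -252. Fourth differences: -48, -48.
Level-4 differences are constant, so P has degree 4.
Fitting a degree-4 polynomial gives P(t) = -2t^4 + 2t³ + t² + 5t + 6.
Then P(1) = 12.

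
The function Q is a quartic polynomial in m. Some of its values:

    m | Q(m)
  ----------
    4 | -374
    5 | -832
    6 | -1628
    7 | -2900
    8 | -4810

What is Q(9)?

Write Q(m) = am^4 + bm³ + cm² + dm + e; the 5 given values yield a linear system in the 5 coefficients.
Solving, Q(m) = -m^4 - m³ - 3m² - m - 2.
Then Q(9) = -7544.

-7544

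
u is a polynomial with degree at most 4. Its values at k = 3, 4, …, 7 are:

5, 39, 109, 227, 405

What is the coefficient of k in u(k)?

2

Write u(k) = ak^4 + bk³ + ck² + dk + e; the 5 given values yield a linear system in the 5 coefficients.
Solving, the leading coefficient vanishes, and u(k) = 2k³ - 6k² + 2k - 1.
The coefficient of k is 2.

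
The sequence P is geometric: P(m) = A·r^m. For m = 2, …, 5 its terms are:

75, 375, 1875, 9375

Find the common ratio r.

5

Consecutive ratio: 375/75 = 5, and 1875/375 = 5, so r = 5.
Then A·5^2 = 75 gives A = 3, and P(m) = 3·5^m.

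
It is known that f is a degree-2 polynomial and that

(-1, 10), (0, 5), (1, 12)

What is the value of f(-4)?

Write f(t) = at² + bt + c; the 3 given values yield a linear system in the 3 coefficients.
Solving, f(t) = 6t² + t + 5.
Then f(-4) = 97.

97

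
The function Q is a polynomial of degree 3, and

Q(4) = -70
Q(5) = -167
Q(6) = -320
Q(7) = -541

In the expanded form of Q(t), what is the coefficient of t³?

-2

Write Q(t) = at³ + bt² + ct + d; the 4 given values yield a linear system in the 4 coefficients.
Solving, Q(t) = -2t³ + 2t² + 7t - 2.
The coefficient of t³ is -2.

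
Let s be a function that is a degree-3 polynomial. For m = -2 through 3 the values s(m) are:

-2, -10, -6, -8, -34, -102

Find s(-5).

274

Write s(m) = am³ + bm² + cm + d; the 6 given values yield a linear system in the 4 coefficients.
Solving, s(m) = -3m³ - 3m² + 4m - 6.
Then s(-5) = 274.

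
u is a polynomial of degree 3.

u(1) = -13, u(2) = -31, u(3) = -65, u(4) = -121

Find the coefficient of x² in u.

Write u(x) = ax³ + bx² + cx + d; the 4 given values yield a linear system in the 4 coefficients.
Solving, u(x) = -x³ - 2x² - 5x - 5.
The coefficient of x² is -2.

-2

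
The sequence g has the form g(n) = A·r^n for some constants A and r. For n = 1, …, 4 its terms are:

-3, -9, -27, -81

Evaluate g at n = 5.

-243

Consecutive ratio: -9/(-3) = 3, and -27/(-9) = 3, so r = 3.
Then A·3^1 = -3 gives A = -1, and g(n) = -1·3^n.
g(5) = -1·3^5 = -243.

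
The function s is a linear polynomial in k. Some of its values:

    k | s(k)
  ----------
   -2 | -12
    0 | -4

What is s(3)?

Write s(k) = ak + b; the 2 given values yield a linear system in the 2 coefficients.
Solving, s(k) = 4k - 4.
Then s(3) = 8.

8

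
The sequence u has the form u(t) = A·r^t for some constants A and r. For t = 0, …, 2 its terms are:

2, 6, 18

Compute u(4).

Consecutive ratio: 6/2 = 3, and 18/6 = 3, so r = 3.
Then A·3^0 = 2 gives A = 2, and u(t) = 2·3^t.
u(4) = 2·3^4 = 162.

162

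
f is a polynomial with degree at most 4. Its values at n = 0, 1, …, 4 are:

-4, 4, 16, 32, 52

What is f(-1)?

Write f(n) = an^4 + bn³ + cn² + dn + e; the 5 given values yield a linear system in the 5 coefficients.
Solving, the top 2 coefficients vanish, and f(n) = 2n² + 6n - 4.
Then f(-1) = -8.

-8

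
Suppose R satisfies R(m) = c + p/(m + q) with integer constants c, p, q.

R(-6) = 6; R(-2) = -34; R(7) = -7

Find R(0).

(R(m) − c)(m + q) = p for each data point; the three points give a linear system in c and q, then p follows.
Solving: c = -4, q = 3, p = -30, so R(m) = -4 − 30/(m + 3).
Then R(0) = -4 − 30/3 = -14.

-14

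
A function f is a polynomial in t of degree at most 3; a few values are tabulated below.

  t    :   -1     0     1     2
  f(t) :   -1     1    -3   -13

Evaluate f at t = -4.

Write f(t) = at³ + bt² + ct + d; the 4 given values yield a linear system in the 4 coefficients.
Solving, the leading coefficient vanishes, and f(t) = -3t² - t + 1.
Then f(-4) = -43.

-43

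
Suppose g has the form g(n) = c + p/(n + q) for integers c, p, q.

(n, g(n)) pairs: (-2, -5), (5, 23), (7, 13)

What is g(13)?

(g(n) − c)(n + q) = p for each data point; the three points give a linear system in c and q, then p follows.
Solving: c = 3, q = -3, p = 40, so g(n) = 3 + 40/(n − 3).
Then g(13) = 3 + 40/10 = 7.

7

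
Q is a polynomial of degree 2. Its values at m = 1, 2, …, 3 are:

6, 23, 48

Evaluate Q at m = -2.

3

Write Q(m) = am² + bm + c; the 3 given values yield a linear system in the 3 coefficients.
Solving, Q(m) = 4m² + 5m - 3.
Then Q(-2) = 3.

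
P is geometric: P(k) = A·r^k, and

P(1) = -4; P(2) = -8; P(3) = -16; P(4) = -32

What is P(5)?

-64

Consecutive ratio: -8/(-4) = 2, and -16/(-8) = 2, so r = 2.
Then A·2^1 = -4 gives A = -2, and P(k) = -2·2^k.
P(5) = -2·2^5 = -64.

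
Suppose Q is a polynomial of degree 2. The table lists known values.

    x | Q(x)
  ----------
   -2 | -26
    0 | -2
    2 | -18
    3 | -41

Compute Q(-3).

-53

Write Q(x) = ax² + bx + c; the 4 given values yield a linear system in the 3 coefficients.
Solving, Q(x) = -5x² + 2x - 2.
Then Q(-3) = -53.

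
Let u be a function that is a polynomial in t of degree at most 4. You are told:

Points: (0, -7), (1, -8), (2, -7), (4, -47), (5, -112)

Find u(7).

-392

Write u(t) = at^4 + bt³ + ct² + dt + e; the 5 given values yield a linear system in the 5 coefficients.
Solving, the leading coefficient vanishes, and u(t) = -2t³ + 7t² - 6t - 7.
Then u(7) = -392.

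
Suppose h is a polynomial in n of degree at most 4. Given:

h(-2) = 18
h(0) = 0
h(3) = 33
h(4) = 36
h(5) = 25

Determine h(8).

-152

Write h(n) = an^4 + bn³ + cn² + dn + e; the 5 given values yield a linear system in the 5 coefficients.
Solving, the leading coefficient vanishes, and h(n) = -n³ + 5n² + 5n.
Then h(8) = -152.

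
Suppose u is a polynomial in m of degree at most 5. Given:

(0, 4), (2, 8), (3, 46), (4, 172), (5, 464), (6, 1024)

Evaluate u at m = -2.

Write u(m) = am^5 + bm^4 + cm³ + dm² + em + p; the 6 given values yield a linear system in the 6 coefficients.
Solving, the leading coefficient vanishes, and u(m) = m^4 - m³ - 2m² + 2m + 4.
Then u(-2) = 16.

16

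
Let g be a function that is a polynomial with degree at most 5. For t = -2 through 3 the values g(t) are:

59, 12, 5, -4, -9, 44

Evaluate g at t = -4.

Write g(t) = at^5 + bt^4 + ct³ + dt² + et + p; the 6 given values yield a linear system in the 6 coefficients.
Solving, the leading coefficient vanishes, and g(t) = 2t^4 - 3t³ - 3t² - 5t + 5.
Then g(-4) = 681.

681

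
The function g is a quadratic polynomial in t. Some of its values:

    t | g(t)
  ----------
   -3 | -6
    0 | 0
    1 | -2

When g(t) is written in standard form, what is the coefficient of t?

Write g(t) = at² + bt + c; the 3 given values yield a linear system in the 3 coefficients.
Solving, g(t) = -t² - t.
The coefficient of t is -1.

-1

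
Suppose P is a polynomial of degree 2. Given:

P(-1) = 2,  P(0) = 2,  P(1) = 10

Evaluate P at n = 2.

Write P(n) = an² + bn + c; the 3 given values yield a linear system in the 3 coefficients.
Solving, P(n) = 4n² + 4n + 2.
Then P(2) = 26.

26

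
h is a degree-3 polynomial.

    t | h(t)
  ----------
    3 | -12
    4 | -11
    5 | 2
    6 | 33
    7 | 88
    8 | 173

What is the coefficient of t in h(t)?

6

Write h(t) = at³ + bt² + ct + d; the 6 given values yield a linear system in the 4 coefficients.
Solving, h(t) = t³ - 6t² + 6t - 3.
The coefficient of t is 6.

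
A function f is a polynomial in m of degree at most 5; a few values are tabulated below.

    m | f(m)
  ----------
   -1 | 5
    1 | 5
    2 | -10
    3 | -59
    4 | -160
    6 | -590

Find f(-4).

200

Write f(m) = am^5 + bm^4 + cm³ + dm² + em + p; the 6 given values yield a linear system in the 6 coefficients.
Solving, the top 2 coefficients vanish, and f(m) = -3m³ + m² + 3m + 4.
Then f(-4) = 200.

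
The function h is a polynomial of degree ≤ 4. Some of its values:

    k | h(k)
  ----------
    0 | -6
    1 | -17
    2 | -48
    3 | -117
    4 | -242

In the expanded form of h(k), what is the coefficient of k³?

-3

First differences: -11, -31, -69, -125. Second differences: -20, -38, -56. Third differences: -18, -18.
Level-3 differences are constant, so h has degree 3.
Fitting a degree-3 polynomial gives h(k) = -3k³ - k² - 7k - 6.
The coefficient of k³ is -3.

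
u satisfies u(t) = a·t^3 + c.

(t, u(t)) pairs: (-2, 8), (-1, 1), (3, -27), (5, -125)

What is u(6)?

From u(-2) = 8 and u(-1) = 1: -8a + c = 8 and -1a + c = 1.
Subtracting: 7a = -7, so a = -1; then c = 8 − (-1)·(-8) = 0.
So u(t) = -1t³ + 0, and u(6) = -216.

-216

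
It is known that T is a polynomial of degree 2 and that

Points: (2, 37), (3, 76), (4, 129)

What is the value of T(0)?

1

Write T(x) = ax² + bx + c; the 3 given values yield a linear system in the 3 coefficients.
Solving, T(x) = 7x² + 4x + 1.
Then T(0) = 1.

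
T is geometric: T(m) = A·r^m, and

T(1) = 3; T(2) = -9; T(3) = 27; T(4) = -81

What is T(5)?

Consecutive ratio: -9/3 = -3, and 27/(-9) = -3, so r = -3.
Then A·(-3)^1 = 3 gives A = -1, and T(m) = -1·(-3)^m.
T(5) = -1·(-3)^5 = 243.

243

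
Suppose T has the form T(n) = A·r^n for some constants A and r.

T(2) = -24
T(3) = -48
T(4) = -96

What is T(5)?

Consecutive ratio: -48/(-24) = 2, and -96/(-48) = 2, so r = 2.
Then A·2^2 = -24 gives A = -6, and T(n) = -6·2^n.
T(5) = -6·2^5 = -192.

-192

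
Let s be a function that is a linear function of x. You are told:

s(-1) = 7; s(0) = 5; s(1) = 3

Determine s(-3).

11

First differences: -2, -2.
Level-1 differences are constant, so s has degree 1.
Fitting a degree-1 polynomial gives s(x) = -2x + 5.
Then s(-3) = 11.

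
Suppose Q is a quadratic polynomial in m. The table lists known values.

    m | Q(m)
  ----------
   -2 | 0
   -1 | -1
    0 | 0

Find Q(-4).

8

Write Q(m) = am² + bm + c; the 3 given values yield a linear system in the 3 coefficients.
Solving, Q(m) = m² + 2m.
Then Q(-4) = 8.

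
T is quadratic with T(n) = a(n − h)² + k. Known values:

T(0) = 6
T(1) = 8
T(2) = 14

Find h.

0

First differences 2, 6; second difference 4 = 2a, so a = 2.
Expanding, the n-coefficient is −2ah = -4h; matching it to the data gives h = 0, and then k = 6.
So T(n) = 2(n + 0)² + 6.
Hence h = 0.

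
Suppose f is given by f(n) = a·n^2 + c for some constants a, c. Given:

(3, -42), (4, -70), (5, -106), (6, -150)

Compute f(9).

From f(3) = -42 and f(4) = -70: 9a + c = -42 and 16a + c = -70.
Subtracting: 7a = -28, so a = -4; then c = -42 − (-4)·9 = -6.
So f(n) = -4n² − 6, and f(9) = -330.

-330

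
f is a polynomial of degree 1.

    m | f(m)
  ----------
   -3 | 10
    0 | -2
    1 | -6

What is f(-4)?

14

Write f(m) = am + b; the 3 given values yield a linear system in the 2 coefficients.
Solving, f(m) = -4m - 2.
Then f(-4) = 14.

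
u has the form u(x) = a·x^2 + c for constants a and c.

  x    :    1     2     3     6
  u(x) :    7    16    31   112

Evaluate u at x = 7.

From u(1) = 7 and u(2) = 16: 1a + c = 7 and 4a + c = 16.
Subtracting: 3a = 9, so a = 3; then c = 7 − 3·1 = 4.
So u(x) = 3x² + 4, and u(7) = 151.

151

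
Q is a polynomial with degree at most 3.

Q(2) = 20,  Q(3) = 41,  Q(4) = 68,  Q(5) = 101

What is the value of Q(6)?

140

Write Q(n) = an³ + bn² + cn + d; the 4 given values yield a linear system in the 4 coefficients.
Solving, the leading coefficient vanishes, and Q(n) = 3n² + 6n - 4.
Then Q(6) = 140.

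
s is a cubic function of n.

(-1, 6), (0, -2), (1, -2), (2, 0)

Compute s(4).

-14

Write s(n) = an³ + bn² + cn + d; the 4 given values yield a linear system in the 4 coefficients.
Solving, s(n) = -n³ + 4n² - 3n - 2.
Then s(4) = -14.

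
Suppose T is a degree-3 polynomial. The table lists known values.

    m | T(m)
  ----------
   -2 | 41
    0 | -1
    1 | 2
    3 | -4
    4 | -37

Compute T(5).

-106

Write T(m) = am³ + bm² + cm + d; the 5 given values yield a linear system in the 4 coefficients.
Solving, T(m) = -2m³ + 6m² - m - 1.
Then T(5) = -106.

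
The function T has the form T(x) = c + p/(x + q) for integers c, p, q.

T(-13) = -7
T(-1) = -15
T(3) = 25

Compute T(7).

1

(T(x) − c)(x + q) = p for each data point; the three points give a linear system in c and q, then p follows.
Solving: c = -5, q = -2, p = 30, so T(x) = -5 + 30/(x − 2).
Then T(7) = -5 + 30/5 = 1.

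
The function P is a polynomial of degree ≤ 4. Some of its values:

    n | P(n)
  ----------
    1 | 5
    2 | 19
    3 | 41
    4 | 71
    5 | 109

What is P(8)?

First differences: 14, 22, 30, 38. Second differences: 8, 8, 8.
Level-2 differences are constant, so P has degree 2.
Fitting a degree-2 polynomial gives P(n) = 4n² + 2n - 1.
Then P(8) = 271.

271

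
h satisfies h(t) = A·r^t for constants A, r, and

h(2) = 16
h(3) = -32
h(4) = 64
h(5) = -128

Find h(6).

Consecutive ratio: -32/16 = -2, and 64/(-32) = -2, so r = -2.
Then A·(-2)^2 = 16 gives A = 4, and h(t) = 4·(-2)^t.
h(6) = 4·(-2)^6 = 256.

256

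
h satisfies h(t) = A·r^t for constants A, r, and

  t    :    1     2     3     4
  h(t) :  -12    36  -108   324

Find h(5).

Consecutive ratio: 36/(-12) = -3, and -108/36 = -3, so r = -3.
Then A·(-3)^1 = -12 gives A = 4, and h(t) = 4·(-3)^t.
h(5) = 4·(-3)^5 = -972.

-972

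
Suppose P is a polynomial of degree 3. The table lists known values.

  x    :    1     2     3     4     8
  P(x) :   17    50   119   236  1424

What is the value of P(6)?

662

Write P(x) = ax³ + bx² + cx + d; the 5 given values yield a linear system in the 4 coefficients.
Solving, P(x) = 2x³ + 6x² + x + 8.
Then P(6) = 662.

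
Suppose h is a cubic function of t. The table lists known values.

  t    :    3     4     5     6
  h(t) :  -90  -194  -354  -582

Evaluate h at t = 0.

Write h(t) = at³ + bt² + ct + d; the 4 given values yield a linear system in the 4 coefficients.
Solving, h(t) = -2t³ - 4t² - 2t + 6.
Then h(0) = 6.

6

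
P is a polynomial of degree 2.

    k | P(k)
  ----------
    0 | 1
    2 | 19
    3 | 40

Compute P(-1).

4

Write P(k) = ak² + bk + c; the 3 given values yield a linear system in the 3 coefficients.
Solving, P(k) = 4k² + k + 1.
Then P(-1) = 4.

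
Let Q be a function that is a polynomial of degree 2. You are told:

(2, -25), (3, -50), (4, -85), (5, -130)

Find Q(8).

First differences: -25, -35, -45. Second differences: -10, -10.
Level-2 differences are constant, so Q has degree 2.
Fitting a degree-2 polynomial gives Q(n) = -5n² - 5.
Then Q(8) = -325.

-325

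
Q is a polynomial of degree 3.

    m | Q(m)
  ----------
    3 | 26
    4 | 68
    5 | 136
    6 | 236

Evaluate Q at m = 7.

Write Q(m) = am³ + bm² + cm + d; the 4 given values yield a linear system in the 4 coefficients.
Solving, Q(m) = m³ + m² - 2m - 4.
Then Q(7) = 374.

374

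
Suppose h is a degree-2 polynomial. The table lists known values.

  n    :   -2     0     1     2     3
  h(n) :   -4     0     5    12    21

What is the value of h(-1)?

Write h(n) = an² + bn + c; the 5 given values yield a linear system in the 3 coefficients.
Solving, h(n) = n² + 4n.
Then h(-1) = -3.

-3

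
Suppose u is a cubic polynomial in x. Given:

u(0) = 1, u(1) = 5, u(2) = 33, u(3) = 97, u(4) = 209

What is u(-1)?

Write u(x) = ax³ + bx² + cx + d; the 5 given values yield a linear system in the 4 coefficients.
Solving, u(x) = 2x³ + 6x² - 4x + 1.
Then u(-1) = 9.

9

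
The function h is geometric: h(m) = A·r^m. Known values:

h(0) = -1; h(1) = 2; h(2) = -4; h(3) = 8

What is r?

-2

Consecutive ratio: 2/(-1) = -2, and -4/2 = -2, so r = -2.
Then A·(-2)^0 = -1 gives A = -1, and h(m) = -1·(-2)^m.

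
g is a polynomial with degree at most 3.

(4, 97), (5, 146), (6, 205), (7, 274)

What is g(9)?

442

First differences: 49, 59, 69. Second differences: 10, 10.
Level-2 differences are constant, so g has degree 2.
Fitting a degree-2 polynomial gives g(n) = 5n² + 4n + 1.
Then g(9) = 442.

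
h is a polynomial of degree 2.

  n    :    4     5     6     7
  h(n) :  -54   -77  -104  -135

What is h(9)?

-209

First differences: -23, -27, -31. Second differences: -4, -4.
Level-2 differences are constant, so h has degree 2.
Fitting a degree-2 polynomial gives h(n) = -2n² - 5n - 2.
Then h(9) = -209.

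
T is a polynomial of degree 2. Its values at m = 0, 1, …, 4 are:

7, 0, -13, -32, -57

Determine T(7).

-168

First differences: -7, -13, -19, -25. Second differences: -6, -6, -6.
Level-2 differences are constant, so T has degree 2.
Fitting a degree-2 polynomial gives T(m) = -3m² - 4m + 7.
Then T(7) = -168.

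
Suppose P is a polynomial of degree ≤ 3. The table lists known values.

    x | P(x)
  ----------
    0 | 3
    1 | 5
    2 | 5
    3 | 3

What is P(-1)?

-1

First differences: 2, 0, -2. Second differences: -2, -2.
Level-2 differences are constant, so P has degree 2.
Fitting a degree-2 polynomial gives P(x) = -x² + 3x + 3.
Then P(-1) = -1.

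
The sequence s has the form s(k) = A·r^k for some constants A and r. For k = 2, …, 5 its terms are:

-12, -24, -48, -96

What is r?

2

Consecutive ratio: -24/(-12) = 2, and -48/(-24) = 2, so r = 2.
Then A·2^2 = -12 gives A = -3, and s(k) = -3·2^k.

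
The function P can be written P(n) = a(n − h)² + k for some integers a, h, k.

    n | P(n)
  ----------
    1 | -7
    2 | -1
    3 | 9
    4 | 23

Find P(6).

63

First differences 6, 10, 14; second difference 4 = 2a, so a = 2.
Expanding, the n-coefficient is −2ah = -4h; matching it to the data gives h = 0, and then k = -9.
So P(n) = 2(n + 0)² − 9.
P(6) = 2·6² − 9 = 63.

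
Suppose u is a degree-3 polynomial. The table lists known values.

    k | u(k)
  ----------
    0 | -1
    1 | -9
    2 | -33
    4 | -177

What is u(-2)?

Write u(k) = ak³ + bk² + ck + d; the 4 given values yield a linear system in the 4 coefficients.
Solving, u(k) = -2k³ - 2k² - 4k - 1.
Then u(-2) = 15.

15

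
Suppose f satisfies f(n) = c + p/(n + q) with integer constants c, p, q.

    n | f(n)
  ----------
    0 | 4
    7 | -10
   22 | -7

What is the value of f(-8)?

-4

(f(n) − c)(n + q) = p for each data point; the three points give a linear system in c and q, then p follows.
Solving: c = -6, q = -2, p = -20, so f(n) = -6 − 20/(n − 2).
Then f(-8) = -6 − 20/(-10) = -4.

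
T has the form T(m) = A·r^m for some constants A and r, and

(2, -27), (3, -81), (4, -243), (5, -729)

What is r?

Consecutive ratio: -81/(-27) = 3, and -243/(-81) = 3, so r = 3.
Then A·3^2 = -27 gives A = -3, and T(m) = -3·3^m.

3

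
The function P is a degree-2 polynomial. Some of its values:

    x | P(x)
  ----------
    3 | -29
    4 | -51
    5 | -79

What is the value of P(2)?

-13

Write P(x) = ax² + bx + c; the 3 given values yield a linear system in the 3 coefficients.
Solving, P(x) = -3x² - x + 1.
Then P(2) = -13.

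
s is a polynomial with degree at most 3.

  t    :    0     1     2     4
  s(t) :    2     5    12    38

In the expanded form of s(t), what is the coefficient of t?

1

Write s(t) = at³ + bt² + ct + d; the 4 given values yield a linear system in the 4 coefficients.
Solving, the leading coefficient vanishes, and s(t) = 2t² + t + 2.
The coefficient of t is 1.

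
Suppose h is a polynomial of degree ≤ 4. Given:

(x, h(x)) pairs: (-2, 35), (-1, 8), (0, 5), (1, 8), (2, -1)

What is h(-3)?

104

Write h(x) = ax^4 + bx³ + cx² + dx + e; the 5 given values yield a linear system in the 5 coefficients.
Solving, the leading coefficient vanishes, and h(x) = -3x³ + 3x² + 3x + 5.
Then h(-3) = 104.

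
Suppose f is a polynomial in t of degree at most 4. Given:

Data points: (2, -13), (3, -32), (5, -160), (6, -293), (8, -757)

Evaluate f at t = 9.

Write f(t) = at^4 + bt³ + ct² + dt + e; the 5 given values yield a linear system in the 5 coefficients.
Solving, the leading coefficient vanishes, and f(t) = -2t³ + 5t² - 6t - 5.
Then f(9) = -1112.

-1112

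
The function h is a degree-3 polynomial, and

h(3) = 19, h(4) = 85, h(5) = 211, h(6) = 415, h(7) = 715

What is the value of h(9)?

Write h(t) = at³ + bt² + ct + d; the 5 given values yield a linear system in the 4 coefficients.
Solving, h(t) = 3t³ - 6t² - 3t + 1.
Then h(9) = 1675.

1675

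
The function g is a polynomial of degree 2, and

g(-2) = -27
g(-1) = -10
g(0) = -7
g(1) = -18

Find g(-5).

-162

First differences: 17, 3, -11. Second differences: -14, -14.
Level-2 differences are constant, so g has degree 2.
Fitting a degree-2 polynomial gives g(m) = -7m² - 4m - 7.
Then g(-5) = -162.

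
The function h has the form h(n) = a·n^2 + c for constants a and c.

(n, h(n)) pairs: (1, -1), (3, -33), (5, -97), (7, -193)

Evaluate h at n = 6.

-141

From h(1) = -1 and h(3) = -33: 1a + c = -1 and 9a + c = -33.
Subtracting: 8a = -32, so a = -4; then c = -1 − (-4)·1 = 3.
So h(n) = -4n² + 3, and h(6) = -141.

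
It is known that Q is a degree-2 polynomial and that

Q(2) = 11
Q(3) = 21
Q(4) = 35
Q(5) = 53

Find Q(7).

101

First differences: 10, 14, 18. Second differences: 4, 4.
Level-2 differences are constant, so Q has degree 2.
Fitting a degree-2 polynomial gives Q(t) = 2t² + 3.
Then Q(7) = 101.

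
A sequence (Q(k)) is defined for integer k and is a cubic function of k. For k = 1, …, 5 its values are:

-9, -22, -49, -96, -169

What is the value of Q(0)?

First differences: -13, -27, -47, -73. Second differences: -14, -20, -26. Third differences: -6, -6.
Level-3 differences are constant, so Q has degree 3.
Fitting a degree-3 polynomial gives Q(k) = -k³ - k² - 3k - 4.
Then Q(0) = -4.

-4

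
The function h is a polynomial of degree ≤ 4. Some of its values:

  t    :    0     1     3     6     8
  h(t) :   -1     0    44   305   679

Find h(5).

184

Write h(t) = at^4 + bt³ + ct² + dt + e; the 5 given values yield a linear system in the 5 coefficients.
Solving, the leading coefficient vanishes, and h(t) = t³ + 3t² - 3t - 1.
Then h(5) = 184.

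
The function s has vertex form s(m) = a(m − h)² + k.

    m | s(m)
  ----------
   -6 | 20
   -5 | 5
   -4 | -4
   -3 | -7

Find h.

First differences -15, -9, -3; second difference 6 = 2a, so a = 3.
Expanding, the m-coefficient is −2ah = -6h; matching it to the data gives h = -3, and then k = -7.
So s(m) = 3(m + 3)² − 7.
Hence h = -3.

-3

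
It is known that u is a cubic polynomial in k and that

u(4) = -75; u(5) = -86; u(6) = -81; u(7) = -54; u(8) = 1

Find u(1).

First differences: -11, 5, 27, 55. Second differences: 16, 22, 28. Third differences: 6, 6.
Level-3 differences are constant, so u has degree 3.
Fitting a degree-3 polynomial gives u(k) = k³ - 7k² - 9k + 9.
Then u(1) = -6.

-6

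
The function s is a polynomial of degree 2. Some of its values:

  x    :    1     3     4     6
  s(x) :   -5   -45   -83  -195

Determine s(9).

-453

Write s(x) = ax² + bx + c; the 4 given values yield a linear system in the 3 coefficients.
Solving, s(x) = -6x² + 4x - 3.
Then s(9) = -453.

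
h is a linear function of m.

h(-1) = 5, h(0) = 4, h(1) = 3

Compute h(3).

1

First differences: -1, -1.
Level-1 differences are constant, so h has degree 1.
Fitting a degree-1 polynomial gives h(m) = -m + 4.
Then h(3) = 1.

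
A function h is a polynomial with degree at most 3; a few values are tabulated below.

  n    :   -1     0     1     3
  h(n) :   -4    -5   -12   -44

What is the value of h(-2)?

-9

Write h(n) = an³ + bn² + cn + d; the 4 given values yield a linear system in the 4 coefficients.
Solving, the leading coefficient vanishes, and h(n) = -3n² - 4n - 5.
Then h(-2) = -9.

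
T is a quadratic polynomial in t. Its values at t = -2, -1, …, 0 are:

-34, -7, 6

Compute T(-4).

Write T(t) = at² + bt + c; the 3 given values yield a linear system in the 3 coefficients.
Solving, T(t) = -7t² + 6t + 6.
Then T(-4) = -130.

-130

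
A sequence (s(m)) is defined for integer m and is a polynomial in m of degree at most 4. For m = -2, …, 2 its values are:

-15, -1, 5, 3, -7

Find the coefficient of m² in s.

First differences: 14, 6, -2, -10. Second differences: -8, -8, -8.
Level-2 differences are constant, so s has degree 2.
Fitting a degree-2 polynomial gives s(m) = -4m² + 2m + 5.
The coefficient of m² is -4.

-4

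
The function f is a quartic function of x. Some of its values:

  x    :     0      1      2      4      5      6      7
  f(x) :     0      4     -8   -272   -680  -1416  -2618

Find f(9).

-7092

Write f(x) = ax^4 + bx³ + cx² + dx + e; the 7 given values yield a linear system in the 5 coefficients.
Solving, f(x) = -x^4 - x³ + 2x² + 4x.
Then f(9) = -7092.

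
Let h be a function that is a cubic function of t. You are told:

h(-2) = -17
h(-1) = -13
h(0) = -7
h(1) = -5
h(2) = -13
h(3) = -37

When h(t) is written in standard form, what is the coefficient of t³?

Write h(t) = at³ + bt² + ct + d; the 6 given values yield a linear system in the 4 coefficients.
Solving, h(t) = -t³ - 2t² + 5t - 7.
The coefficient of t³ is -1.

-1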